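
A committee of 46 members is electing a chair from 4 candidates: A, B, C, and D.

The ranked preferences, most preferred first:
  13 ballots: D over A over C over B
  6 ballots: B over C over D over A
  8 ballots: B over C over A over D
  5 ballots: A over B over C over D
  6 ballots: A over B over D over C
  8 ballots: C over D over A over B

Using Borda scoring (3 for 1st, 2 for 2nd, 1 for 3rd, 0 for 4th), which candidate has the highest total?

A: 13×2 + 6×0 + 8×1 + 5×3 + 6×3 + 8×1 = 75
B: 13×0 + 6×3 + 8×3 + 5×2 + 6×2 + 8×0 = 64
C: 13×1 + 6×2 + 8×2 + 5×1 + 6×0 + 8×3 = 70
D: 13×3 + 6×1 + 8×0 + 5×0 + 6×1 + 8×2 = 67

A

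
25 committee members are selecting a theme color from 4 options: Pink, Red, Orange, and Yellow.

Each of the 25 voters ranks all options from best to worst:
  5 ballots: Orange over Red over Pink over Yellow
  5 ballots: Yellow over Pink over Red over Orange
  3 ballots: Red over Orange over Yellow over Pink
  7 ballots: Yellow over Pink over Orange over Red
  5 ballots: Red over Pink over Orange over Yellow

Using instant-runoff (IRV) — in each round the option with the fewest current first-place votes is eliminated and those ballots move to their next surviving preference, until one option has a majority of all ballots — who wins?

Red

Round 1: Pink 0, Red 8, Orange 5, Yellow 12. Pink eliminated.
Round 2: Red 8, Orange 5, Yellow 12. Orange eliminated.
Round 3: Red 13, Yellow 12. Red has a majority (≥13).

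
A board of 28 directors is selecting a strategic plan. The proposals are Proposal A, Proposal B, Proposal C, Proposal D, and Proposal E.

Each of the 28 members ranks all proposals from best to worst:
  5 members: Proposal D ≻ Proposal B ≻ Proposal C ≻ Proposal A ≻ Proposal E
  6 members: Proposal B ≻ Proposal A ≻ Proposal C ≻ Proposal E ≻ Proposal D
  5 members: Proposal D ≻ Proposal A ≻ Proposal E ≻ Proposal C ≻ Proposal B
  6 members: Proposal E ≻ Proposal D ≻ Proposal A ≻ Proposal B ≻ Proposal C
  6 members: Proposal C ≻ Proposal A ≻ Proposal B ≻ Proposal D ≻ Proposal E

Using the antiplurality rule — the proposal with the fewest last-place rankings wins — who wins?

Proposal A

Last-place votes: Proposal A 0, Proposal B 5, Proposal C 6, Proposal D 6, Proposal E 11.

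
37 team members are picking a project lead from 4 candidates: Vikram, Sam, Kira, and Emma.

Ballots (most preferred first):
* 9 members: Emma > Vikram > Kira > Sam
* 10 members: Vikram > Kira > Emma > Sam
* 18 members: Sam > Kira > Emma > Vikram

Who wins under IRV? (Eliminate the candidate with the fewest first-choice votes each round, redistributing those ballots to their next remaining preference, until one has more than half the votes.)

Vikram

Round 1: Vikram 10, Sam 18, Kira 0, Emma 9. Kira eliminated.
Round 2: Vikram 10, Sam 18, Emma 9. Emma eliminated.
Round 3: Vikram 19, Sam 18. Vikram has a majority (≥19).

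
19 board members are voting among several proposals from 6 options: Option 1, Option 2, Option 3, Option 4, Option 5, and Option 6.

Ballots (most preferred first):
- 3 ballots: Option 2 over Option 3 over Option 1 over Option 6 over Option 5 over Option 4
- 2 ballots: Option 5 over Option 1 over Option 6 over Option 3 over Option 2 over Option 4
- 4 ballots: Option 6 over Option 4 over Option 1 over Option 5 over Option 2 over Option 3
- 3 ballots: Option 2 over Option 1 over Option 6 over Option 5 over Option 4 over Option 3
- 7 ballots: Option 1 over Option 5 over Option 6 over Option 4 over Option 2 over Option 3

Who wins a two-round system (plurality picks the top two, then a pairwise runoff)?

Round 1 first-place votes: Option 1 7, Option 2 6, Option 3 0, Option 4 0, Option 5 2, Option 6 4. Option 1 and Option 2 advance.
Runoff: Option 1 is ranked above Option 2 on 13 ballots, Option 2 above Option 1 on 6.

Option 1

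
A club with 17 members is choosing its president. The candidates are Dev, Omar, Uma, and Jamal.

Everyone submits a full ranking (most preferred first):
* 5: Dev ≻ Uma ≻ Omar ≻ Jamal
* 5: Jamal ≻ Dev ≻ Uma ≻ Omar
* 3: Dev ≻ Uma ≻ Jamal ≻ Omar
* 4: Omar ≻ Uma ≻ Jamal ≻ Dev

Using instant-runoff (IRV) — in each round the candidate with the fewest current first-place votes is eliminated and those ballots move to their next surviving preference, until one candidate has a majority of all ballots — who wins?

Jamal

Round 1: Dev 8, Omar 4, Uma 0, Jamal 5. Uma eliminated.
Round 2: Dev 8, Omar 4, Jamal 5. Omar eliminated.
Round 3: Dev 8, Jamal 9. Jamal has a majority (≥9).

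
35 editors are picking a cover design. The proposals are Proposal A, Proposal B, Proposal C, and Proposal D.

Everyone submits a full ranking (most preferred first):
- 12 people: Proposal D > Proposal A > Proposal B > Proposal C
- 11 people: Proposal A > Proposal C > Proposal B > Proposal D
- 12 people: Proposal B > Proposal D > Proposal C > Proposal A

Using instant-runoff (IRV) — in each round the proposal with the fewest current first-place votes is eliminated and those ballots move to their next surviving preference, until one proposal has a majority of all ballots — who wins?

Round 1: Proposal A 11, Proposal B 12, Proposal C 0, Proposal D 12. Proposal C eliminated.
Round 2: Proposal A 11, Proposal B 12, Proposal D 12. Proposal A eliminated.
Round 3: Proposal B 23, Proposal D 12. Proposal B has a majority (≥18).

Proposal B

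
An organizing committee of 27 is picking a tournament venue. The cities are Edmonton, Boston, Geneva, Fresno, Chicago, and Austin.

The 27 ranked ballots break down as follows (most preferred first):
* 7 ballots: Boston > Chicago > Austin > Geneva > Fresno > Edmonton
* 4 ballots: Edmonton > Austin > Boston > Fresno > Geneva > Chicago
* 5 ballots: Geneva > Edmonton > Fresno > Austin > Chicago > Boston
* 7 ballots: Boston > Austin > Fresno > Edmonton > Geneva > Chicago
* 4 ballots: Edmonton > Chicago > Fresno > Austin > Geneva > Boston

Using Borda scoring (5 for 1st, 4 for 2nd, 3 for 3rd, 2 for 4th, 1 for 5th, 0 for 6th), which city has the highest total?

Austin

Edmonton: 7×0 + 4×5 + 5×4 + 7×2 + 4×5 = 74
Boston: 7×5 + 4×3 + 5×0 + 7×5 + 4×0 = 82
Geneva: 7×2 + 4×1 + 5×5 + 7×1 + 4×1 = 54
Fresno: 7×1 + 4×2 + 5×3 + 7×3 + 4×3 = 63
Chicago: 7×4 + 4×0 + 5×1 + 7×0 + 4×4 = 49
Austin: 7×3 + 4×4 + 5×2 + 7×4 + 4×2 = 83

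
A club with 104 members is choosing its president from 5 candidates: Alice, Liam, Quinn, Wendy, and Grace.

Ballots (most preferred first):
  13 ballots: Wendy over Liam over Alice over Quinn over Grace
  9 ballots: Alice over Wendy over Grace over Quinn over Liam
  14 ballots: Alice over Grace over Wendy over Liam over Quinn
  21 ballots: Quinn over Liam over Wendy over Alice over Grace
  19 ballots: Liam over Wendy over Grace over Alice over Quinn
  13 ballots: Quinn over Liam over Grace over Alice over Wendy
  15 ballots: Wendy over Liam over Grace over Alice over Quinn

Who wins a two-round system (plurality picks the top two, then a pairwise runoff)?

Round 1 first-place votes: Alice 23, Liam 19, Quinn 34, Wendy 28, Grace 0. Quinn and Wendy advance.
Runoff: Quinn is ranked above Wendy on 34 ballots, Wendy above Quinn on 70.

Wendy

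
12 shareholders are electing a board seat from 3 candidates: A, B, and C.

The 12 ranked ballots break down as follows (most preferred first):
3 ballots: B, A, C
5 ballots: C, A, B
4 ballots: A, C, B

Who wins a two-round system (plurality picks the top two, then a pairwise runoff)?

A

Round 1 first-place votes: A 4, B 3, C 5. C and A advance.
Runoff: C is ranked above A on 5 ballots, A above C on 7.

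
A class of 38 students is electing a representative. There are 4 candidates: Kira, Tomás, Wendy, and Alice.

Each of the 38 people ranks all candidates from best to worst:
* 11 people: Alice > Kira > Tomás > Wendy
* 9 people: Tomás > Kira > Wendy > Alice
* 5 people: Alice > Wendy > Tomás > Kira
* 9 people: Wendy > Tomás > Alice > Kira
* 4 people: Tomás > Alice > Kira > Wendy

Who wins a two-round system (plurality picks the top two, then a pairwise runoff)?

Tomás

Round 1 first-place votes: Kira 0, Tomás 13, Wendy 9, Alice 16. Alice and Tomás advance.
Runoff: Alice is ranked above Tomás on 16 ballots, Tomás above Alice on 22.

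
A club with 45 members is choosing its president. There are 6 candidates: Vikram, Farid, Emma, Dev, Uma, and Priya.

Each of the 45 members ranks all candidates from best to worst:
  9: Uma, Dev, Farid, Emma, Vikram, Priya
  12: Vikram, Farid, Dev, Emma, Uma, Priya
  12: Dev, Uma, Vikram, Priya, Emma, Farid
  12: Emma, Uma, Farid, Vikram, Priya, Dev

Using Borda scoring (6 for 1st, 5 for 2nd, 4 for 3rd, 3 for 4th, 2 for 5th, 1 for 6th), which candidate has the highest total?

Uma

Vikram: 9×2 + 12×6 + 12×4 + 12×3 = 174
Farid: 9×4 + 12×5 + 12×1 + 12×4 = 156
Emma: 9×3 + 12×3 + 12×2 + 12×6 = 159
Dev: 9×5 + 12×4 + 12×6 + 12×1 = 177
Uma: 9×6 + 12×2 + 12×5 + 12×5 = 198
Priya: 9×1 + 12×1 + 12×3 + 12×2 = 81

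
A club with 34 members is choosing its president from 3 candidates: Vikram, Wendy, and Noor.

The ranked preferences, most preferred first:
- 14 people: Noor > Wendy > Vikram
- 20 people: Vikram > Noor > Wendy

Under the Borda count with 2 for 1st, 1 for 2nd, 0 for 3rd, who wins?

Vikram: 14×0 + 20×2 = 40
Wendy: 14×1 + 20×0 = 14
Noor: 14×2 + 20×1 = 48

Noor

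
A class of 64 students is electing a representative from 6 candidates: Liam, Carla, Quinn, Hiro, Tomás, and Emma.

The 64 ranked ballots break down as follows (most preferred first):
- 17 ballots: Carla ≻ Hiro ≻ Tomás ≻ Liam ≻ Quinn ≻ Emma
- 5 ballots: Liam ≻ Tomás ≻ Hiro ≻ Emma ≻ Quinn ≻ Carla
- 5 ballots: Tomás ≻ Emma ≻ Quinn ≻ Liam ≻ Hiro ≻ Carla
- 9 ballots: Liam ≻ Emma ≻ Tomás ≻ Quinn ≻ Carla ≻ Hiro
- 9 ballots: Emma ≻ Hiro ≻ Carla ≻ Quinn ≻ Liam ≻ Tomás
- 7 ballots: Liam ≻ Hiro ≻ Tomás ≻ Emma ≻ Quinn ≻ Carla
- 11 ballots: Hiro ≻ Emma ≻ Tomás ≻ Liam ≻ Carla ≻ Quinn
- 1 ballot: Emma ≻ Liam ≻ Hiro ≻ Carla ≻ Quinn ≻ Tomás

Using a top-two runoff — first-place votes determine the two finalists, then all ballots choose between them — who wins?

Liam

Round 1 first-place votes: Liam 21, Carla 17, Quinn 0, Hiro 11, Tomás 5, Emma 10. Liam and Carla advance.
Runoff: Liam is ranked above Carla on 38 ballots, Carla above Liam on 26.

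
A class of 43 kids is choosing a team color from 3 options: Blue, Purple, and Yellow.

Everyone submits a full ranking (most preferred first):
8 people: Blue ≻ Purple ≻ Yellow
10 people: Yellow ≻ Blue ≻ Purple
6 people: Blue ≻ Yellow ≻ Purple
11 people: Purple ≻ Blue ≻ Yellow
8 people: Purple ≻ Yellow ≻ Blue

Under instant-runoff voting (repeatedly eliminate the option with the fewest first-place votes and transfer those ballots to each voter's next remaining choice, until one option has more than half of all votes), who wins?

Round 1: Blue 14, Purple 19, Yellow 10. Yellow eliminated.
Round 2: Blue 24, Purple 19. Blue has a majority (≥22).

Blue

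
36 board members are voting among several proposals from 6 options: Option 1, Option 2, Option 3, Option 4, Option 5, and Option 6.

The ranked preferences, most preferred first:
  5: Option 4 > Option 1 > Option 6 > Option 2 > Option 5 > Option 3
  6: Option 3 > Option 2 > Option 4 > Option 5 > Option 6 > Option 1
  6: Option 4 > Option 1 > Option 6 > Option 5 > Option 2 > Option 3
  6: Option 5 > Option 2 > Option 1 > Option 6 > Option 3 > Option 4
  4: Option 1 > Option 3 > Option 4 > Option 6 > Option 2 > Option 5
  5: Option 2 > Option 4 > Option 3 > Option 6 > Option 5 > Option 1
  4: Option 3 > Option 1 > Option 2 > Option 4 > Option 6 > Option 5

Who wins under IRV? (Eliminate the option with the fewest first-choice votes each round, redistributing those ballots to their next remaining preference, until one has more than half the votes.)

Option 3

Round 1: Option 1 4, Option 2 5, Option 3 10, Option 4 11, Option 5 6, Option 6 0. Option 6 eliminated.
Round 2: Option 1 4, Option 2 5, Option 3 10, Option 4 11, Option 5 6. Option 1 eliminated.
Round 3: Option 2 5, Option 3 14, Option 4 11, Option 5 6. Option 2 eliminated.
Round 4: Option 3 14, Option 4 16, Option 5 6. Option 5 eliminated.
Round 5: Option 3 20, Option 4 16. Option 3 has a majority (≥19).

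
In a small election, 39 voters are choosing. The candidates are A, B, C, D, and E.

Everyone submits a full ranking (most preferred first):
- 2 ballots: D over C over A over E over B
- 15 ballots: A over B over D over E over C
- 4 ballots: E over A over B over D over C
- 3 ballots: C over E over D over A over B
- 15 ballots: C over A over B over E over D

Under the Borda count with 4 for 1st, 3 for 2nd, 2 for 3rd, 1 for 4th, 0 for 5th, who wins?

A

A: 2×2 + 15×4 + 4×3 + 3×1 + 15×3 = 124
B: 2×0 + 15×3 + 4×2 + 3×0 + 15×2 = 83
C: 2×3 + 15×0 + 4×0 + 3×4 + 15×4 = 78
D: 2×4 + 15×2 + 4×1 + 3×2 + 15×0 = 48
E: 2×1 + 15×1 + 4×4 + 3×3 + 15×1 = 57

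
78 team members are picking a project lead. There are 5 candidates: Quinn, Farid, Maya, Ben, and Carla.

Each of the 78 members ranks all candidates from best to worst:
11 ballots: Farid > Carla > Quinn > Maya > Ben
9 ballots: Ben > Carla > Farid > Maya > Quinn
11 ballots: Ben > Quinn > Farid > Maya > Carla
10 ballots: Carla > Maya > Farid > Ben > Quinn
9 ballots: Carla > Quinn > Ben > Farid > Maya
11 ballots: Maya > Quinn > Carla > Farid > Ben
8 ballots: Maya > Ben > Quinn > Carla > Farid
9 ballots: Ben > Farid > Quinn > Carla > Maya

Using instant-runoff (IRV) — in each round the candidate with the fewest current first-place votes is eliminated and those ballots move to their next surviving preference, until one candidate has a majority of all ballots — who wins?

Carla

Round 1: Quinn 0, Farid 11, Maya 19, Ben 29, Carla 19. Quinn eliminated.
Round 2: Farid 11, Maya 19, Ben 29, Carla 19. Farid eliminated.
Round 3: Maya 19, Ben 29, Carla 30. Maya eliminated.
Round 4: Ben 37, Carla 41. Carla has a majority (≥40).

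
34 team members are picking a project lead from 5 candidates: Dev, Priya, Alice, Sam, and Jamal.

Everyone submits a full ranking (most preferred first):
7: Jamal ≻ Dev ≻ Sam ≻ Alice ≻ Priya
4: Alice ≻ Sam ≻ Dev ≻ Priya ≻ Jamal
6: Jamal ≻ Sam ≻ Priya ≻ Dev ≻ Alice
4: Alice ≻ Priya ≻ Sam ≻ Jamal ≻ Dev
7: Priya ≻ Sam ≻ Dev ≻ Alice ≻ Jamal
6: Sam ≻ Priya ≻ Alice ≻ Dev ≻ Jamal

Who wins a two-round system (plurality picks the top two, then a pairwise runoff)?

Round 1 first-place votes: Dev 0, Priya 7, Alice 8, Sam 6, Jamal 13. Jamal and Alice advance.
Runoff: Jamal is ranked above Alice on 13 ballots, Alice above Jamal on 21.

Alice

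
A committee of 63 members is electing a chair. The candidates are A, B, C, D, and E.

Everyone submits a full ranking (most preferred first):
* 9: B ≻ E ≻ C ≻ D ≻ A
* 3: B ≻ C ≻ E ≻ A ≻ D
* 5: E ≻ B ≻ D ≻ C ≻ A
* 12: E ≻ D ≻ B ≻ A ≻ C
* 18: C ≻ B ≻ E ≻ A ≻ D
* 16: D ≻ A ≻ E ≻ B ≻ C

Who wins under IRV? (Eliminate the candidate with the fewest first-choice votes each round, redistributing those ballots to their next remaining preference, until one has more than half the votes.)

E

Round 1: A 0, B 12, C 18, D 16, E 17. A eliminated.
Round 2: B 12, C 18, D 16, E 17. B eliminated.
Round 3: C 21, D 16, E 26. D eliminated.
Round 4: C 21, E 42. E has a majority (≥32).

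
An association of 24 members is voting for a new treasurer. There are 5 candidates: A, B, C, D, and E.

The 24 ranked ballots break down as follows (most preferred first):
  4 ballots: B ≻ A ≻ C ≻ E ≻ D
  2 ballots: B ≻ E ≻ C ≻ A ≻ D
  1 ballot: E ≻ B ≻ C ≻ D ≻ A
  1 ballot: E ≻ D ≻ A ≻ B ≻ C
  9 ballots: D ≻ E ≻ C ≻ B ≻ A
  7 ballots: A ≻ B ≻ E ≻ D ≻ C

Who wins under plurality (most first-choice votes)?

D

First-place votes: A 7, B 6, C 0, D 9, E 2.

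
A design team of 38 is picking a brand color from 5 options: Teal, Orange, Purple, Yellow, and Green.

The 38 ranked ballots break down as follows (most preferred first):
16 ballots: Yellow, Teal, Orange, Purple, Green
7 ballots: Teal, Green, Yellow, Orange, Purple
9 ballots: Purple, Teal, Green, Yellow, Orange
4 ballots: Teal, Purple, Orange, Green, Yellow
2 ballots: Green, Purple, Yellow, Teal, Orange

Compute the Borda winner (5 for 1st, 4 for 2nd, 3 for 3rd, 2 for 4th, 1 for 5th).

Teal

Teal: 16×4 + 7×5 + 9×4 + 4×5 + 2×2 = 159
Orange: 16×3 + 7×2 + 9×1 + 4×3 + 2×1 = 85
Purple: 16×2 + 7×1 + 9×5 + 4×4 + 2×4 = 108
Yellow: 16×5 + 7×3 + 9×2 + 4×1 + 2×3 = 129
Green: 16×1 + 7×4 + 9×3 + 4×2 + 2×5 = 89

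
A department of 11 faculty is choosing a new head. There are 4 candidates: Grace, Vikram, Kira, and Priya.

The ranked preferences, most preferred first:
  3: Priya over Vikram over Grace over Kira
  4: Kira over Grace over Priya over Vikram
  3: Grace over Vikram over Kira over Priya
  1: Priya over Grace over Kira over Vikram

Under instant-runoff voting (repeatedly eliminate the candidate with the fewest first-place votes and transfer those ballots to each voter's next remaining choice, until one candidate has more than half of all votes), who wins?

Round 1: Grace 3, Vikram 0, Kira 4, Priya 4. Vikram eliminated.
Round 2: Grace 3, Kira 4, Priya 4. Grace eliminated.
Round 3: Kira 7, Priya 4. Kira has a majority (≥6).

Kira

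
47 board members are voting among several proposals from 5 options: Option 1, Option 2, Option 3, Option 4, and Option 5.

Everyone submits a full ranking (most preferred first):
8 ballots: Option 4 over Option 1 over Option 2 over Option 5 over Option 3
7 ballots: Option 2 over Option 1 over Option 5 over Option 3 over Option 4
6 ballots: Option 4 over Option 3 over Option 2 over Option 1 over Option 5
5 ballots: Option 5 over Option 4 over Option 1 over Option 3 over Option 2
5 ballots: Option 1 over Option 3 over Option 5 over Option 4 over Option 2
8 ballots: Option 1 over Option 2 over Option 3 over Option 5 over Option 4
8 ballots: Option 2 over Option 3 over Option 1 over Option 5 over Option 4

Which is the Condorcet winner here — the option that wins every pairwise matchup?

Option 1 vs Option 2: 26–21
Option 1 vs Option 3: 33–14
Option 1 vs Option 4: 28–19
Option 1 vs Option 5: 42–5
Option 1 beats every other option.

Option 1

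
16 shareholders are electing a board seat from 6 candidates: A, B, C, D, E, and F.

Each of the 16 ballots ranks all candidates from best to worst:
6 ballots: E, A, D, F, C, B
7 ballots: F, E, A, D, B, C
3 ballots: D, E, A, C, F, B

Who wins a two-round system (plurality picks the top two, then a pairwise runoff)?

E

Round 1 first-place votes: A 0, B 0, C 0, D 3, E 6, F 7. F and E advance.
Runoff: F is ranked above E on 7 ballots, E above F on 9.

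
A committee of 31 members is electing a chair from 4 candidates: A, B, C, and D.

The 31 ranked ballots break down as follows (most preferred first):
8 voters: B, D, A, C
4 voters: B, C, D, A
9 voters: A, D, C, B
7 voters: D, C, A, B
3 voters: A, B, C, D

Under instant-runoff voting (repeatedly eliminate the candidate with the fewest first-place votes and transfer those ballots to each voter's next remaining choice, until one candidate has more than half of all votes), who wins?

A

Round 1: A 12, B 12, C 0, D 7. C eliminated.
Round 2: A 12, B 12, D 7. D eliminated.
Round 3: A 19, B 12. A has a majority (≥16).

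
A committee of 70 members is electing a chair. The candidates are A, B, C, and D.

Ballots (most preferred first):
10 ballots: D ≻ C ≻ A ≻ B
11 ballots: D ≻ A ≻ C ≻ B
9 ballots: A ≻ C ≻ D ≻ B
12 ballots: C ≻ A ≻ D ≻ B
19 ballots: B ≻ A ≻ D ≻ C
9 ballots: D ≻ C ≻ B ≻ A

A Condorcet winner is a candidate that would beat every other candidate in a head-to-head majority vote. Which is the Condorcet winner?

A vs B: 42–28
A vs C: 39–31
A vs D: 40–30
A beats every other candidate.

A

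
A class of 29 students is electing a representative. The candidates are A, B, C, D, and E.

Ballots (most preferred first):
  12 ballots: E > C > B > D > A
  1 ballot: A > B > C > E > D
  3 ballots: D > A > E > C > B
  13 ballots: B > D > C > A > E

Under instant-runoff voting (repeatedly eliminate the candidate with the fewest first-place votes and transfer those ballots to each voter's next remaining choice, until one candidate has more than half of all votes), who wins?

E

Round 1: A 1, B 13, C 0, D 3, E 12. C eliminated.
Round 2: A 1, B 13, D 3, E 12. A eliminated.
Round 3: B 14, D 3, E 12. D eliminated.
Round 4: B 14, E 15. E has a majority (≥15).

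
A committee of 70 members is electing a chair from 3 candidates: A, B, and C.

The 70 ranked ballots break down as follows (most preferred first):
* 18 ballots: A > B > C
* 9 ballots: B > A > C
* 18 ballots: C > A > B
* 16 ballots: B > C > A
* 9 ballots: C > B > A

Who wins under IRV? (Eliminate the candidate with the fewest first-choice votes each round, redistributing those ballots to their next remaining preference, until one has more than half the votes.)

Round 1: A 18, B 25, C 27. A eliminated.
Round 2: B 43, C 27. B has a majority (≥36).

B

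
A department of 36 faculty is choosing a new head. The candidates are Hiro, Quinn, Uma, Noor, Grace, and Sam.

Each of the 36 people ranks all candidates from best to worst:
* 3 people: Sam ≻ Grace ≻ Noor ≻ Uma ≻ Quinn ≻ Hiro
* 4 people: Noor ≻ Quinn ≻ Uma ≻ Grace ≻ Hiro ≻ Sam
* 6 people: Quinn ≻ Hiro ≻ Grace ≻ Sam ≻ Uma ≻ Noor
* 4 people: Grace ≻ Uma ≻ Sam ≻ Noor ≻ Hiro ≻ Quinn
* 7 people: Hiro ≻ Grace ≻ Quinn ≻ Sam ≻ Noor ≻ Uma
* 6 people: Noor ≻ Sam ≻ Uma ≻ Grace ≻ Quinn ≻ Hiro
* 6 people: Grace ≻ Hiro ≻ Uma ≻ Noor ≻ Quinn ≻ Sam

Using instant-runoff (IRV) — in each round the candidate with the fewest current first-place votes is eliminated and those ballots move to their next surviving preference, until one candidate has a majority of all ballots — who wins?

Grace

Round 1: Hiro 7, Quinn 6, Uma 0, Noor 10, Grace 10, Sam 3. Uma eliminated.
Round 2: Hiro 7, Quinn 6, Noor 10, Grace 10, Sam 3. Sam eliminated.
Round 3: Hiro 7, Quinn 6, Noor 10, Grace 13. Quinn eliminated.
Round 4: Hiro 13, Noor 10, Grace 13. Noor eliminated.
Round 5: Hiro 13, Grace 23. Grace has a majority (≥19).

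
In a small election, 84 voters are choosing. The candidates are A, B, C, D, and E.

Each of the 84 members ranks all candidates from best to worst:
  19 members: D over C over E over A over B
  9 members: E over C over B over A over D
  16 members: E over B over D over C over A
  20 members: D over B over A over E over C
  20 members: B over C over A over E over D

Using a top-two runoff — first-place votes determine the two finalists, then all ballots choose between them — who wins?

E

Round 1 first-place votes: A 0, B 20, C 0, D 39, E 25. D and E advance.
Runoff: D is ranked above E on 39 ballots, E above D on 45.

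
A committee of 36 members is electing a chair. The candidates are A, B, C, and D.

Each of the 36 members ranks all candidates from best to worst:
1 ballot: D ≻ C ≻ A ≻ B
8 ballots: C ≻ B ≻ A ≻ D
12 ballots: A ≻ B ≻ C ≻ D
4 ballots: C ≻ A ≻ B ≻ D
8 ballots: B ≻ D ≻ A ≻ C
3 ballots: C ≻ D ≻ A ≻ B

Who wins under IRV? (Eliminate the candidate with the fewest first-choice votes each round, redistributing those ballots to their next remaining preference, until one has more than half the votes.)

A

Round 1: A 12, B 8, C 15, D 1. D eliminated.
Round 2: A 12, B 8, C 16. B eliminated.
Round 3: A 20, C 16. A has a majority (≥19).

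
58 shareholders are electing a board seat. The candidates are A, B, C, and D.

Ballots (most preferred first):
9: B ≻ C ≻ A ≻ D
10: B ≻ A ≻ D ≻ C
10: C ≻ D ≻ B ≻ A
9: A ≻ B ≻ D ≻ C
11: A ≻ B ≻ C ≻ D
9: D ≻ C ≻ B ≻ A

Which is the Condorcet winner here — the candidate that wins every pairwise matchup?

B vs A: 38–20
B vs C: 39–19
B vs D: 39–19
B beats every other candidate.

B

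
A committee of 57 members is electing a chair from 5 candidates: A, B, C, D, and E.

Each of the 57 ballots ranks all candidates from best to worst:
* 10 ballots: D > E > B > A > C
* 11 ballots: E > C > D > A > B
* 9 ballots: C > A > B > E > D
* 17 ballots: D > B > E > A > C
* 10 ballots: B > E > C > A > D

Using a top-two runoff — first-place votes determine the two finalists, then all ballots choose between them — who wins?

Round 1 first-place votes: A 0, B 10, C 9, D 27, E 11. D and E advance.
Runoff: D is ranked above E on 27 ballots, E above D on 30.

E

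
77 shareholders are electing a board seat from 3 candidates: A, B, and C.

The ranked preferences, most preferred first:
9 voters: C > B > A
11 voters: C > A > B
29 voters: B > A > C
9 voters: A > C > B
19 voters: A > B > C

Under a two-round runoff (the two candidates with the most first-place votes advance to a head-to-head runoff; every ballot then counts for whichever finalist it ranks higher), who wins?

A

Round 1 first-place votes: A 28, B 29, C 20. B and A advance.
Runoff: B is ranked above A on 38 ballots, A above B on 39.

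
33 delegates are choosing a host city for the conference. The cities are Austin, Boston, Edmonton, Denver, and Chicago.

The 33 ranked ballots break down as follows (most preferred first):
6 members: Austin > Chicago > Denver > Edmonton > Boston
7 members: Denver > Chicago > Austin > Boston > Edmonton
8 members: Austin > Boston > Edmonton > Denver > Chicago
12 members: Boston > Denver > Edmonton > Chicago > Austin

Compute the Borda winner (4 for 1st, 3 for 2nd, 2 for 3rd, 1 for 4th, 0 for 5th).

Denver

Austin: 6×4 + 7×2 + 8×4 + 12×0 = 70
Boston: 6×0 + 7×1 + 8×3 + 12×4 = 79
Edmonton: 6×1 + 7×0 + 8×2 + 12×2 = 46
Denver: 6×2 + 7×4 + 8×1 + 12×3 = 84
Chicago: 6×3 + 7×3 + 8×0 + 12×1 = 51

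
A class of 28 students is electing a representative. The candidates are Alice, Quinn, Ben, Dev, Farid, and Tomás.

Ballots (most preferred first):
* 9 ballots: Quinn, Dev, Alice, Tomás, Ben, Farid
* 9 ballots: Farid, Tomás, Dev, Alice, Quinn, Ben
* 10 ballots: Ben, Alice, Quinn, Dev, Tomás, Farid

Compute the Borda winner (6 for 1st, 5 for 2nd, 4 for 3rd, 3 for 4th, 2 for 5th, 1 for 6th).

Alice: 9×4 + 9×3 + 10×5 = 113
Quinn: 9×6 + 9×2 + 10×4 = 112
Ben: 9×2 + 9×1 + 10×6 = 87
Dev: 9×5 + 9×4 + 10×3 = 111
Farid: 9×1 + 9×6 + 10×1 = 73
Tomás: 9×3 + 9×5 + 10×2 = 92

Alice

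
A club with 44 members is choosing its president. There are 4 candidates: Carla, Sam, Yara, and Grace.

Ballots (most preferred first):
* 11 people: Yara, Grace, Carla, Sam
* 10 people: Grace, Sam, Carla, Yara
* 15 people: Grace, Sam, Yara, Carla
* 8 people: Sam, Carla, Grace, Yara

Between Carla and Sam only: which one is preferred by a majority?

Sam

Carla is ranked above Sam on 11 ballots; Sam above Carla on 33.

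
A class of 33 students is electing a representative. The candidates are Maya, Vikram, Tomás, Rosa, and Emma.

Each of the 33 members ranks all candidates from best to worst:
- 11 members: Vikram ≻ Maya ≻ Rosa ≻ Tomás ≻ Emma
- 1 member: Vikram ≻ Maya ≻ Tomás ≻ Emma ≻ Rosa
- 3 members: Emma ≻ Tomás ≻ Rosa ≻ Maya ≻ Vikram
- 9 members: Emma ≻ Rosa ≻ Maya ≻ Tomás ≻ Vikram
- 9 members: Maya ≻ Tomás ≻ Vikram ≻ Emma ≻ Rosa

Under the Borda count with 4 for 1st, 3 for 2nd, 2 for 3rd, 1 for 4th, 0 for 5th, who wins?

Maya: 11×3 + 1×3 + 3×1 + 9×2 + 9×4 = 93
Vikram: 11×4 + 1×4 + 3×0 + 9×0 + 9×2 = 66
Tomás: 11×1 + 1×2 + 3×3 + 9×1 + 9×3 = 58
Rosa: 11×2 + 1×0 + 3×2 + 9×3 + 9×0 = 55
Emma: 11×0 + 1×1 + 3×4 + 9×4 + 9×1 = 58

Maya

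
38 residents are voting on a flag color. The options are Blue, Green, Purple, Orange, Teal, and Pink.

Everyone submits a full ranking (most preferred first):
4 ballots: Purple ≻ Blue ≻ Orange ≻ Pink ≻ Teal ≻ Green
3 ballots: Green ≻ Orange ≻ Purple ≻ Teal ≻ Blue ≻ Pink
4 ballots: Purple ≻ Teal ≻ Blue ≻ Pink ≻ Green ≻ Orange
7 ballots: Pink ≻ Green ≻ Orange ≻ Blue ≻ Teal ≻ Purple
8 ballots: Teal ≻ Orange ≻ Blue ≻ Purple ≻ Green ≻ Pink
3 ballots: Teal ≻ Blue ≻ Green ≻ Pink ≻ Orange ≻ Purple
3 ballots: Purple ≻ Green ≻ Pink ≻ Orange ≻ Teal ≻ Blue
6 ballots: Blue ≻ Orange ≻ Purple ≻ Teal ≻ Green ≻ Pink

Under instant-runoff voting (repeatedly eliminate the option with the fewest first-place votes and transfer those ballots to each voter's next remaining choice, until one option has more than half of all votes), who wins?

Round 1: Blue 6, Green 3, Purple 11, Orange 0, Teal 11, Pink 7. Orange eliminated.
Round 2: Blue 6, Green 3, Purple 11, Teal 11, Pink 7. Green eliminated.
Round 3: Blue 6, Purple 14, Teal 11, Pink 7. Blue eliminated.
Round 4: Purple 20, Teal 11, Pink 7. Purple has a majority (≥20).

Purple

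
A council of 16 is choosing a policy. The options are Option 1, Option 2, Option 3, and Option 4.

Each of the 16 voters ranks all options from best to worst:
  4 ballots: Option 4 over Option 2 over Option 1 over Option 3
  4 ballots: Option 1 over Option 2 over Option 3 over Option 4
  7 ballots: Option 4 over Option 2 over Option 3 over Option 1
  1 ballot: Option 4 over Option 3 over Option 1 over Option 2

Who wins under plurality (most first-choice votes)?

Option 4

First-place votes: Option 1 4, Option 2 0, Option 3 0, Option 4 12.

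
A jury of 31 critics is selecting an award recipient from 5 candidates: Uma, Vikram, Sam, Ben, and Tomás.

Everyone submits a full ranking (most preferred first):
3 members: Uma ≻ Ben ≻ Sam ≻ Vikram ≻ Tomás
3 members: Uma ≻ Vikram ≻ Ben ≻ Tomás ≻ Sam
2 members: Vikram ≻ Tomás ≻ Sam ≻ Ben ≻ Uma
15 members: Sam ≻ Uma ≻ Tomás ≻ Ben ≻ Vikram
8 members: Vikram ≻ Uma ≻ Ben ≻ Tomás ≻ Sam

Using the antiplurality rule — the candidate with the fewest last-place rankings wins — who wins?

Last-place votes: Uma 2, Vikram 15, Sam 11, Ben 0, Tomás 3.

Ben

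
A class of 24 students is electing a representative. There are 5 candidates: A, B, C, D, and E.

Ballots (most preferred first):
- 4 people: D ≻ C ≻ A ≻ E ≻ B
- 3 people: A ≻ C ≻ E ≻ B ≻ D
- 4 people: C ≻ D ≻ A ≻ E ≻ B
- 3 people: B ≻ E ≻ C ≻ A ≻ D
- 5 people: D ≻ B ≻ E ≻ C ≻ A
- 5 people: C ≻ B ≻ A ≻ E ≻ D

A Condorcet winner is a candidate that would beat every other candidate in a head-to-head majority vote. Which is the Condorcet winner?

C

C vs A: 21–3
C vs B: 16–8
C vs D: 15–9
C vs E: 16–8
C beats every other candidate.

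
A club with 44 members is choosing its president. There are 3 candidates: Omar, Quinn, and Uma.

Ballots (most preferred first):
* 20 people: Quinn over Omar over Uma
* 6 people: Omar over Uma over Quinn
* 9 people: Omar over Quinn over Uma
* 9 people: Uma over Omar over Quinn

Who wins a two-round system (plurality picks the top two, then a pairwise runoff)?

Round 1 first-place votes: Omar 15, Quinn 20, Uma 9. Quinn and Omar advance.
Runoff: Quinn is ranked above Omar on 20 ballots, Omar above Quinn on 24.

Omar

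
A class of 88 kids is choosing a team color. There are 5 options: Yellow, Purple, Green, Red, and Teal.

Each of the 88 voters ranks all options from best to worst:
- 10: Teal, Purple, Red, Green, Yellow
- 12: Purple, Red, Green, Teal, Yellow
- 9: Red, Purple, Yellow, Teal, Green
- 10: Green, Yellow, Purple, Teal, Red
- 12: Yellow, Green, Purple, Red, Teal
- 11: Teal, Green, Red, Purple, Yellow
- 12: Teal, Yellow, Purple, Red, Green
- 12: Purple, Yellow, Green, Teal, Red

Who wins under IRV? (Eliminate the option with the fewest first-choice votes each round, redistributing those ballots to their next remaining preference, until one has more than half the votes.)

Round 1: Yellow 12, Purple 24, Green 10, Red 9, Teal 33. Red eliminated.
Round 2: Yellow 12, Purple 33, Green 10, Teal 33. Green eliminated.
Round 3: Yellow 22, Purple 33, Teal 33. Yellow eliminated.
Round 4: Purple 55, Teal 33. Purple has a majority (≥45).

Purple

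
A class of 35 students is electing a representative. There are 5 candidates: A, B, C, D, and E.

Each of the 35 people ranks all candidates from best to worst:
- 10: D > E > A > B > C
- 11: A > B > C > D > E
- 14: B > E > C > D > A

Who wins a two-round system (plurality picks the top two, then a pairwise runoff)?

Round 1 first-place votes: A 11, B 14, C 0, D 10, E 0. B and A advance.
Runoff: B is ranked above A on 14 ballots, A above B on 21.

A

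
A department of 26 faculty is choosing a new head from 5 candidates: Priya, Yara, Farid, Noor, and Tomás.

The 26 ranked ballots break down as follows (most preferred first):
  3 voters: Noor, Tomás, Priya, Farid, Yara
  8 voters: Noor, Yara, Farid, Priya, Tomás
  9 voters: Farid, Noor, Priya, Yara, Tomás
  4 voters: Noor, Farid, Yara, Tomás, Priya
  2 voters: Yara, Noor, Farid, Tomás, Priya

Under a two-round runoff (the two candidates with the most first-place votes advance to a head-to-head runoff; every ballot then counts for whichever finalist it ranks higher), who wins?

Round 1 first-place votes: Priya 0, Yara 2, Farid 9, Noor 15, Tomás 0. Noor and Farid advance.
Runoff: Noor is ranked above Farid on 17 ballots, Farid above Noor on 9.

Noor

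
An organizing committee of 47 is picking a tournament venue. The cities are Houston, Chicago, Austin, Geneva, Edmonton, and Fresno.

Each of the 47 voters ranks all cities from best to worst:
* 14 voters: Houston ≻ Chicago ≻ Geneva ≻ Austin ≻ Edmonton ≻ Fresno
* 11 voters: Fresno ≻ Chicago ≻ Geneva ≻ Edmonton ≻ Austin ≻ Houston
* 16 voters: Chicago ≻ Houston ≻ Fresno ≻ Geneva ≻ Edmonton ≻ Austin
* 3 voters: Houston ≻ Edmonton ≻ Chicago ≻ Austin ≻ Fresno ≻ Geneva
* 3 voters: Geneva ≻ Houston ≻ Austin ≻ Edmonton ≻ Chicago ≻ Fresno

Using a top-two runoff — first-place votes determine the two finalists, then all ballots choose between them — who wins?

Round 1 first-place votes: Houston 17, Chicago 16, Austin 0, Geneva 3, Edmonton 0, Fresno 11. Houston and Chicago advance.
Runoff: Houston is ranked above Chicago on 20 ballots, Chicago above Houston on 27.

Chicago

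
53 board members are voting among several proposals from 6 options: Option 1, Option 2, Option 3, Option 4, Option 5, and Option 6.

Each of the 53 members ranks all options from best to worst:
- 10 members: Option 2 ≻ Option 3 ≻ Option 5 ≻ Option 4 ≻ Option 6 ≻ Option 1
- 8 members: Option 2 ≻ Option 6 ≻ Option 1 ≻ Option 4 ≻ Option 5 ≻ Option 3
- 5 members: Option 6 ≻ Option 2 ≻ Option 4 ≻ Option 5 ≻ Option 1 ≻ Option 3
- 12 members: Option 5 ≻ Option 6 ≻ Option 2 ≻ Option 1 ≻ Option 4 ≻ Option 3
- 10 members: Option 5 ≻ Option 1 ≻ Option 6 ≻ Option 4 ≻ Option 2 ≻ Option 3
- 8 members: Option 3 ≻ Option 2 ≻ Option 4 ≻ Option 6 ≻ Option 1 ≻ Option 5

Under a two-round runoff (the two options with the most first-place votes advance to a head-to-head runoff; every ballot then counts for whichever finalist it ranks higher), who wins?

Option 2

Round 1 first-place votes: Option 1 0, Option 2 18, Option 3 8, Option 4 0, Option 5 22, Option 6 5. Option 5 and Option 2 advance.
Runoff: Option 5 is ranked above Option 2 on 22 ballots, Option 2 above Option 5 on 31.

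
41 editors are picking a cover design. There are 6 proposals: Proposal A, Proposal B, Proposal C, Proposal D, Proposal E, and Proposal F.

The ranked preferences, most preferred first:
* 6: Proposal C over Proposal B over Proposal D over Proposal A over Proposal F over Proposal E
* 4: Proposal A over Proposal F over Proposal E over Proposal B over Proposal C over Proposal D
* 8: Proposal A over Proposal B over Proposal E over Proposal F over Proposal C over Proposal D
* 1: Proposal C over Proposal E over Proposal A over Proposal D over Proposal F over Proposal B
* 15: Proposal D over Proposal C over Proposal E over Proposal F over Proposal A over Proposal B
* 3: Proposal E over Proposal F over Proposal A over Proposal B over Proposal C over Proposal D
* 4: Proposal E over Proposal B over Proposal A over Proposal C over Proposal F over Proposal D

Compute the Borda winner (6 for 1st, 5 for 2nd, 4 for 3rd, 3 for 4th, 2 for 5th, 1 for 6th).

Proposal A: 6×3 + 4×6 + 8×6 + 1×4 + 15×2 + 3×4 + 4×4 = 152
Proposal B: 6×5 + 4×3 + 8×5 + 1×1 + 15×1 + 3×3 + 4×5 = 127
Proposal C: 6×6 + 4×2 + 8×2 + 1×6 + 15×5 + 3×2 + 4×3 = 159
Proposal D: 6×4 + 4×1 + 8×1 + 1×3 + 15×6 + 3×1 + 4×1 = 136
Proposal E: 6×1 + 4×4 + 8×4 + 1×5 + 15×4 + 3×6 + 4×6 = 161
Proposal F: 6×2 + 4×5 + 8×3 + 1×2 + 15×3 + 3×5 + 4×2 = 126

Proposal E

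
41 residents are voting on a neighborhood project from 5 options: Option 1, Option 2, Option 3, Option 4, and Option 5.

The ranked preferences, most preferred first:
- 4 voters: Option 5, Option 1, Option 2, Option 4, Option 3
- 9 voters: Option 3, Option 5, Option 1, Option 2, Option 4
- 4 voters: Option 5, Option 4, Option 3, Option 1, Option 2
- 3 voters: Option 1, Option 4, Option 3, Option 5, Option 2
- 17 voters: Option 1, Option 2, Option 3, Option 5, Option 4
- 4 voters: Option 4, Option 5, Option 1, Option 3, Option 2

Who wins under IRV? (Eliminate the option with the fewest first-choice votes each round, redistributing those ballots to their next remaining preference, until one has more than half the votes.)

Round 1: Option 1 20, Option 2 0, Option 3 9, Option 4 4, Option 5 8. Option 2 eliminated.
Round 2: Option 1 20, Option 3 9, Option 4 4, Option 5 8. Option 4 eliminated.
Round 3: Option 1 20, Option 3 9, Option 5 12. Option 3 eliminated.
Round 4: Option 1 20, Option 5 21. Option 5 has a majority (≥21).

Option 5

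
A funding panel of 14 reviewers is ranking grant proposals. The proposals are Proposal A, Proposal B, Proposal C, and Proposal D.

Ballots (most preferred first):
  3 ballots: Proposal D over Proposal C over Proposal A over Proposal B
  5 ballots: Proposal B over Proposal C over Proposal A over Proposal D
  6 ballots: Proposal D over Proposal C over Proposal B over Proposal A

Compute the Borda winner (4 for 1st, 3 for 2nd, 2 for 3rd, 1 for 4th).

Proposal A: 3×2 + 5×2 + 6×1 = 22
Proposal B: 3×1 + 5×4 + 6×2 = 35
Proposal C: 3×3 + 5×3 + 6×3 = 42
Proposal D: 3×4 + 5×1 + 6×4 = 41

Proposal C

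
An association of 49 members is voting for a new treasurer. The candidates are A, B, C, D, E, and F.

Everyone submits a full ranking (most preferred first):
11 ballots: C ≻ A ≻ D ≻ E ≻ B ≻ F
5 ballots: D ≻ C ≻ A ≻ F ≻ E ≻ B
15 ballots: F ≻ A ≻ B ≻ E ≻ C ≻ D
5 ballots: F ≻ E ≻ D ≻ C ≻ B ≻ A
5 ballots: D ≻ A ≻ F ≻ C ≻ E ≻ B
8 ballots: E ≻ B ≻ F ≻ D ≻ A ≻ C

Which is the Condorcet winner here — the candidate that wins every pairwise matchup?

F

F vs A: 28–21
F vs B: 30–19
F vs C: 33–16
F vs D: 28–21
F vs E: 30–19
F beats every other candidate.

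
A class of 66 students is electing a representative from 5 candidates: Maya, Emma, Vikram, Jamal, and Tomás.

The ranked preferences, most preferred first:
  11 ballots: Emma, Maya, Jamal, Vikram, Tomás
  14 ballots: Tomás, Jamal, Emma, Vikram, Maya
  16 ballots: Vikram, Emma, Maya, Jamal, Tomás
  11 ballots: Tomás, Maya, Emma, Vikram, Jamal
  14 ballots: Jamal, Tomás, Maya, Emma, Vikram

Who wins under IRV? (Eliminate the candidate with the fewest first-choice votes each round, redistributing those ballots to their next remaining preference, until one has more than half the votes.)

Jamal

Round 1: Maya 0, Emma 11, Vikram 16, Jamal 14, Tomás 25. Maya eliminated.
Round 2: Emma 11, Vikram 16, Jamal 14, Tomás 25. Emma eliminated.
Round 3: Vikram 16, Jamal 25, Tomás 25. Vikram eliminated.
Round 4: Jamal 41, Tomás 25. Jamal has a majority (≥34).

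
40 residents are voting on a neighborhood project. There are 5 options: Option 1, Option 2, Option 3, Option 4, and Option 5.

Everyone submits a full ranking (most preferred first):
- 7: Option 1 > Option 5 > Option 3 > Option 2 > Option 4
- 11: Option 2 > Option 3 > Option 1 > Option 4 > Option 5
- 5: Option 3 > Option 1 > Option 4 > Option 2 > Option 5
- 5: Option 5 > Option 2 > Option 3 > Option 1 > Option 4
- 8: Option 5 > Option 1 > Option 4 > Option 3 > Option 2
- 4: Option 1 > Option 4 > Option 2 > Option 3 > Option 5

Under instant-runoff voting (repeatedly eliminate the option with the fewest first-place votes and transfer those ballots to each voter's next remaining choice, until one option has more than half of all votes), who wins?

Option 1

Round 1: Option 1 11, Option 2 11, Option 3 5, Option 4 0, Option 5 13. Option 4 eliminated.
Round 2: Option 1 11, Option 2 11, Option 3 5, Option 5 13. Option 3 eliminated.
Round 3: Option 1 16, Option 2 11, Option 5 13. Option 2 eliminated.
Round 4: Option 1 27, Option 5 13. Option 1 has a majority (≥21).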